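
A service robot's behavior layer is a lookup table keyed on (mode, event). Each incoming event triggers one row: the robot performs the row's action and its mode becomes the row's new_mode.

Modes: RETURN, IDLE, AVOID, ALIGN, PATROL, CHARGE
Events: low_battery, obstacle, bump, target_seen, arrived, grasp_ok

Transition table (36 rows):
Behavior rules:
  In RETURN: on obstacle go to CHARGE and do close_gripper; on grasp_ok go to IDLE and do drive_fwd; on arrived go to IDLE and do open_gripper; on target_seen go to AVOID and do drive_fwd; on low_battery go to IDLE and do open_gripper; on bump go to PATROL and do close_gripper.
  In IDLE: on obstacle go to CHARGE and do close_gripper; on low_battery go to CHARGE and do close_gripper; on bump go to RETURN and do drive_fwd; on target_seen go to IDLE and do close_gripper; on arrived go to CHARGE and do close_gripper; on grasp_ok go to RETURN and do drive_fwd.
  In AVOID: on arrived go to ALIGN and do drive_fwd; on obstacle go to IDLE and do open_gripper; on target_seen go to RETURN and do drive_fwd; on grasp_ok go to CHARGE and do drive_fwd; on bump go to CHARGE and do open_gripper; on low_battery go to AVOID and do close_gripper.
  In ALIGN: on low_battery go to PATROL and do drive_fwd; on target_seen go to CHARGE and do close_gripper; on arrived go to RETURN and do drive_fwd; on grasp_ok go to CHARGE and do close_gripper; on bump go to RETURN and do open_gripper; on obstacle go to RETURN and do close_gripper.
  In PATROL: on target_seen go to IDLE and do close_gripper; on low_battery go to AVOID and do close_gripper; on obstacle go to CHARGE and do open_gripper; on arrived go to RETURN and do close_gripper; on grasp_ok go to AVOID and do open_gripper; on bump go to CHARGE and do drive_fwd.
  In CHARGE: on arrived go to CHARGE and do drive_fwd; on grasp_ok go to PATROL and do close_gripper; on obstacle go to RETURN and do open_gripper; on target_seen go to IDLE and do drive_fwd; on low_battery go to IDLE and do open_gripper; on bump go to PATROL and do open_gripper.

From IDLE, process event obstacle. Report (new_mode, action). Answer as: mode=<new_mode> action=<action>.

current mode = IDLE; filter table to that mode:
  (IDLE, obstacle) → (CHARGE, close_gripper)  ← event matches
  (IDLE, low_battery) → (CHARGE, close_gripper)
  (IDLE, bump) → (RETURN, drive_fwd)
  (IDLE, target_seen) → (IDLE, close_gripper)
  (IDLE, arrived) → (CHARGE, close_gripper)
  (IDLE, grasp_ok) → (RETURN, drive_fwd)
event = obstacle selects (CHARGE, close_gripper)

mode=CHARGE action=close_gripper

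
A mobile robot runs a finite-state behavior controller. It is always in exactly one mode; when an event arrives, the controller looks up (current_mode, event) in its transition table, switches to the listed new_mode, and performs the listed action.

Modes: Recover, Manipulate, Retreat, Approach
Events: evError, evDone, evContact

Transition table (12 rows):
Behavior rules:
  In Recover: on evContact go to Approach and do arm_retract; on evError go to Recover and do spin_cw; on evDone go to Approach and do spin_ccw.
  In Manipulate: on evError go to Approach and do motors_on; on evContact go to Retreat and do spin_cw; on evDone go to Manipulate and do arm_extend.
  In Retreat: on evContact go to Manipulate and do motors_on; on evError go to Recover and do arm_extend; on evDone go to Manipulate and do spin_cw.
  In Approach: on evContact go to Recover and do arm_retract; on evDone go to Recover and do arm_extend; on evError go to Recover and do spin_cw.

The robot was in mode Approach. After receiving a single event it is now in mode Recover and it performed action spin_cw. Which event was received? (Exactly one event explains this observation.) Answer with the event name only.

try evError: (Approach, evError) → (Recover, spin_cw)  ← matches
try evDone: (Approach, evDone) → (Recover, arm_extend)
try evContact: (Approach, evContact) → (Recover, arm_retract)

evError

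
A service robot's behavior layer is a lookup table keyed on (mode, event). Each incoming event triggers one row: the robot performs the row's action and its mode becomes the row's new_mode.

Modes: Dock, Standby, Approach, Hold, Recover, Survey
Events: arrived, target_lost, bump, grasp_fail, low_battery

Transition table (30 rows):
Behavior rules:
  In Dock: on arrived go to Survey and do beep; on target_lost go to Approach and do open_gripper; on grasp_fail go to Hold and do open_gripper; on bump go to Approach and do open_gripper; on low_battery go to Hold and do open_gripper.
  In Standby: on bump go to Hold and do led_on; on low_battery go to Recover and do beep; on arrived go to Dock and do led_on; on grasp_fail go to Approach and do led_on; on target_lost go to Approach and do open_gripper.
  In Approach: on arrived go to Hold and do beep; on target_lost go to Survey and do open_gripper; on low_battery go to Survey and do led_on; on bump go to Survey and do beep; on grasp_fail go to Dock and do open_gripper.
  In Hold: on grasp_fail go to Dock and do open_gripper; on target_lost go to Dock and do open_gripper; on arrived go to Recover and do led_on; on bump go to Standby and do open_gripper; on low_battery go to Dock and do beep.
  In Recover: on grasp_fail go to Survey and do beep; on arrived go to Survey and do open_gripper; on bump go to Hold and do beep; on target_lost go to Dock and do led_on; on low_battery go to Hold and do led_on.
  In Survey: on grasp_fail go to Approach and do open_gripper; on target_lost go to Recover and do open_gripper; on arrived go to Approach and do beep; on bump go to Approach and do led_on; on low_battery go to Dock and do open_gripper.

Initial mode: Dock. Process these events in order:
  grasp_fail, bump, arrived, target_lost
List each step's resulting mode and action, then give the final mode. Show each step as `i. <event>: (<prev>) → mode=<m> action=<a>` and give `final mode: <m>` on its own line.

final mode: Approach

1. grasp_fail: (Dock) → mode=Hold action=open_gripper
2. bump: (Hold) → mode=Standby action=open_gripper
3. arrived: (Standby) → mode=Dock action=led_on
4. target_lost: (Dock) → mode=Approach action=open_gripper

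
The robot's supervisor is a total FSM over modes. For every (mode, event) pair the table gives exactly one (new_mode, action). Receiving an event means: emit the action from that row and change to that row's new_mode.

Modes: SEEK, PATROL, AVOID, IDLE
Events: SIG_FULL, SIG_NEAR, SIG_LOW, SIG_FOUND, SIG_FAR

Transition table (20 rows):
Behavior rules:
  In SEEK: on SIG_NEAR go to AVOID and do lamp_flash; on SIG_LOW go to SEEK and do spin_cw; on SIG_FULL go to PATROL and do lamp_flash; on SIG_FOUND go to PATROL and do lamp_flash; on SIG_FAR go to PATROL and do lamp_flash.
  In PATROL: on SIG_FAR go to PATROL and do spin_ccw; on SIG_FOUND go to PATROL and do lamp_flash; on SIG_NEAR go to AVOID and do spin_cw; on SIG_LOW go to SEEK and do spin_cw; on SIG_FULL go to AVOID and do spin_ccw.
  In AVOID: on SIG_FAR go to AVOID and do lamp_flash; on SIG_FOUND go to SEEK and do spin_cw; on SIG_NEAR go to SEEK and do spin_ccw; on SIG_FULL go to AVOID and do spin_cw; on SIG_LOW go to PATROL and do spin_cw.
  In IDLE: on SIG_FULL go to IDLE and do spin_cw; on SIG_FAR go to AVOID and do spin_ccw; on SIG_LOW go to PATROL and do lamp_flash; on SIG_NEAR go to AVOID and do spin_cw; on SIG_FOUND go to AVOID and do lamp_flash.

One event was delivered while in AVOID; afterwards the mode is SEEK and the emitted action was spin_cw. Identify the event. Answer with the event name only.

try SIG_FULL: (AVOID, SIG_FULL) → (AVOID, spin_cw)
try SIG_NEAR: (AVOID, SIG_NEAR) → (SEEK, spin_ccw)
try SIG_LOW: (AVOID, SIG_LOW) → (PATROL, spin_cw)
try SIG_FOUND: (AVOID, SIG_FOUND) → (SEEK, spin_cw)  ← matches
try SIG_FAR: (AVOID, SIG_FAR) → (AVOID, lamp_flash)

SIG_FOUND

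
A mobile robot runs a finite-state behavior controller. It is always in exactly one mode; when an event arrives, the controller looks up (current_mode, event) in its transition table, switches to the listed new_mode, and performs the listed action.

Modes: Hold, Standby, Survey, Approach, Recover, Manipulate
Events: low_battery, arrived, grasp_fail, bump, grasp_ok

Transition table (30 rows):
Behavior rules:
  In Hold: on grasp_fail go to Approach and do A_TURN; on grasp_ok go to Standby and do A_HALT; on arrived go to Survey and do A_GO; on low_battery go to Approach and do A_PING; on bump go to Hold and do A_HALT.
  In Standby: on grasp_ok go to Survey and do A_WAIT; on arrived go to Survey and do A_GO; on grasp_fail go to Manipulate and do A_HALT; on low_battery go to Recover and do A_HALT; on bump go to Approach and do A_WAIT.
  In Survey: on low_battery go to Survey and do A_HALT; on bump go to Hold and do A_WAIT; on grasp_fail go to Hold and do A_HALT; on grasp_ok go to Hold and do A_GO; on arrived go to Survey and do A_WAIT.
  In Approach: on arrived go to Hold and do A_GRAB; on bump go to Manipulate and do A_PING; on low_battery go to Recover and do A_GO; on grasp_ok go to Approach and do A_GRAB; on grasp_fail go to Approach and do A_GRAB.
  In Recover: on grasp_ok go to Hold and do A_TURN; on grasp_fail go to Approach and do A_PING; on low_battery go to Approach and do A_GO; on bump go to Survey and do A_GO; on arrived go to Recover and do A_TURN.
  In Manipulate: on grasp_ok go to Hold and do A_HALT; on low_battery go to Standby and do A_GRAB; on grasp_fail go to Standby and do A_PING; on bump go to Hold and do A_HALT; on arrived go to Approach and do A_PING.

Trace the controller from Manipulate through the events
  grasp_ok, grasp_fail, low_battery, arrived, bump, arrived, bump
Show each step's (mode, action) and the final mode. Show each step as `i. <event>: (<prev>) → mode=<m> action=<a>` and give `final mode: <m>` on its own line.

1. grasp_ok: (Manipulate) → mode=Hold action=A_HALT
2. grasp_fail: (Hold) → mode=Approach action=A_TURN
3. low_battery: (Approach) → mode=Recover action=A_GO
4. arrived: (Recover) → mode=Recover action=A_TURN
5. bump: (Recover) → mode=Survey action=A_GO
6. arrived: (Survey) → mode=Survey action=A_WAIT
7. bump: (Survey) → mode=Hold action=A_WAIT

final mode: Hold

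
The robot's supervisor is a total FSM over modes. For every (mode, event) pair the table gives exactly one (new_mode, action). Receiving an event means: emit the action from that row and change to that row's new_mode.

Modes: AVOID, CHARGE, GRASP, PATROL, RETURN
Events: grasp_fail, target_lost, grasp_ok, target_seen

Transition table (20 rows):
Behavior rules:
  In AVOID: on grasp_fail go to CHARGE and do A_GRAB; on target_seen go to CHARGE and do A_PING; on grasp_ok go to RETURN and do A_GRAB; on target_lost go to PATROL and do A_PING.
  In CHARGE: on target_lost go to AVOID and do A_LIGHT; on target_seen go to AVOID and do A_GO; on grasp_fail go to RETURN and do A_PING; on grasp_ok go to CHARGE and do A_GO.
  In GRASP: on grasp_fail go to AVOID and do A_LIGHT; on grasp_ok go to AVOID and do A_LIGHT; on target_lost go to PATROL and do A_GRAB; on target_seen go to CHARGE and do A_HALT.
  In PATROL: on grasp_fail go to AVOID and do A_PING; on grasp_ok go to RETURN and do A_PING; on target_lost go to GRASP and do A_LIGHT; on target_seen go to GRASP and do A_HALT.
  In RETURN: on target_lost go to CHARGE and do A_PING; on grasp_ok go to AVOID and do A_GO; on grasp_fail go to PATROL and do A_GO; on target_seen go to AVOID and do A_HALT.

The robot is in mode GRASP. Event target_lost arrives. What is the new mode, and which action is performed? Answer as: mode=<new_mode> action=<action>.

current mode = GRASP; filter table to that mode:
  (GRASP, grasp_fail) → (AVOID, A_LIGHT)
  (GRASP, grasp_ok) → (AVOID, A_LIGHT)
  (GRASP, target_lost) → (PATROL, A_GRAB)  ← event matches
  (GRASP, target_seen) → (CHARGE, A_HALT)
event = target_lost selects (PATROL, A_GRAB)

mode=PATROL action=A_GRAB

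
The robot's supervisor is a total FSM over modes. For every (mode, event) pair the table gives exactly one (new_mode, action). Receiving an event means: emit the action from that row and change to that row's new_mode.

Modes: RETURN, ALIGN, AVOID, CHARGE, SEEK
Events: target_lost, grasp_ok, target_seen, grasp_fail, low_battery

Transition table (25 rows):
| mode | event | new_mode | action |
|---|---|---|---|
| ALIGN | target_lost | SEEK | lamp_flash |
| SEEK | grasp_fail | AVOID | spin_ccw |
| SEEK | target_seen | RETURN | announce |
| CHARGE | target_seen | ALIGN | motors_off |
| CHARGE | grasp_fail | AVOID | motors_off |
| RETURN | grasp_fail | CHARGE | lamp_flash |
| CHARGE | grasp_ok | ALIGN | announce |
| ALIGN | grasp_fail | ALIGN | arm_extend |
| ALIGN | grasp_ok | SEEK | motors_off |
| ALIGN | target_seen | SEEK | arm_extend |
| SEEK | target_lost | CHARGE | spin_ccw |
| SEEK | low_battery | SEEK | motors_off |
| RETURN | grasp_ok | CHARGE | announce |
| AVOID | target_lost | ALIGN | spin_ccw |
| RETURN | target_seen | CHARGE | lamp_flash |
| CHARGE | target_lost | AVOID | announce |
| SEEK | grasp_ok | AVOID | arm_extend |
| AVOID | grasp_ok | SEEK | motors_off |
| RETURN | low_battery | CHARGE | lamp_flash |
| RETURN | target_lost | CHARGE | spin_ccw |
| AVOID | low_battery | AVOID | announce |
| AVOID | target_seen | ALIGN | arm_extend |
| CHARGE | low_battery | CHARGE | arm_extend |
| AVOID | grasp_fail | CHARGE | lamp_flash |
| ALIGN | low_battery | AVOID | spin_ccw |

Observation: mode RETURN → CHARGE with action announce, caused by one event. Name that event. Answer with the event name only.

grasp_ok

try target_lost: (RETURN, target_lost) → (CHARGE, spin_ccw)
try grasp_ok: (RETURN, grasp_ok) → (CHARGE, announce)  ← matches
try target_seen: (RETURN, target_seen) → (CHARGE, lamp_flash)
try grasp_fail: (RETURN, grasp_fail) → (CHARGE, lamp_flash)
try low_battery: (RETURN, low_battery) → (CHARGE, lamp_flash)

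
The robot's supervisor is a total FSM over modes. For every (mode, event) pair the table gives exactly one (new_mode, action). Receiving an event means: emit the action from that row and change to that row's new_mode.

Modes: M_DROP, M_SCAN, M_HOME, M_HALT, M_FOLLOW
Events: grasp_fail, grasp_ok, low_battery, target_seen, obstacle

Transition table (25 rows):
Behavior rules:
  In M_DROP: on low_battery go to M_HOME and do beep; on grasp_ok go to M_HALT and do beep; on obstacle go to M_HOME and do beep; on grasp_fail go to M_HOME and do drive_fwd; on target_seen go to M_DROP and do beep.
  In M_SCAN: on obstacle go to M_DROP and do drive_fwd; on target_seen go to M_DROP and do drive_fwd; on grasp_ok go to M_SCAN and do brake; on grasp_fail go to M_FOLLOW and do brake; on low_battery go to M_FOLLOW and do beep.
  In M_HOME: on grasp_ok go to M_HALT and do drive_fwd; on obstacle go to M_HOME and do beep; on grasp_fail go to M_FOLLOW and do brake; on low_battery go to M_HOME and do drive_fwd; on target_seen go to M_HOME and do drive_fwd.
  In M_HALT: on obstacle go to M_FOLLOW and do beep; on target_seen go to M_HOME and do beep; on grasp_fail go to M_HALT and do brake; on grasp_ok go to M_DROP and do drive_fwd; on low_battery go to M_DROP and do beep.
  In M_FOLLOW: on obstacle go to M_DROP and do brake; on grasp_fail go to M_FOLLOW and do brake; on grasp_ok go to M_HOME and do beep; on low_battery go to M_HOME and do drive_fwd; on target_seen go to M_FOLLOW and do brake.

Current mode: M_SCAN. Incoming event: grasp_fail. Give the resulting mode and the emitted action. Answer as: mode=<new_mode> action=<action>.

mode=M_FOLLOW action=brake

current mode = M_SCAN; filter table to that mode:
  (M_SCAN, obstacle) → (M_DROP, drive_fwd)
  (M_SCAN, target_seen) → (M_DROP, drive_fwd)
  (M_SCAN, grasp_ok) → (M_SCAN, brake)
  (M_SCAN, grasp_fail) → (M_FOLLOW, brake)  ← event matches
  (M_SCAN, low_battery) → (M_FOLLOW, beep)
event = grasp_fail selects (M_FOLLOW, brake)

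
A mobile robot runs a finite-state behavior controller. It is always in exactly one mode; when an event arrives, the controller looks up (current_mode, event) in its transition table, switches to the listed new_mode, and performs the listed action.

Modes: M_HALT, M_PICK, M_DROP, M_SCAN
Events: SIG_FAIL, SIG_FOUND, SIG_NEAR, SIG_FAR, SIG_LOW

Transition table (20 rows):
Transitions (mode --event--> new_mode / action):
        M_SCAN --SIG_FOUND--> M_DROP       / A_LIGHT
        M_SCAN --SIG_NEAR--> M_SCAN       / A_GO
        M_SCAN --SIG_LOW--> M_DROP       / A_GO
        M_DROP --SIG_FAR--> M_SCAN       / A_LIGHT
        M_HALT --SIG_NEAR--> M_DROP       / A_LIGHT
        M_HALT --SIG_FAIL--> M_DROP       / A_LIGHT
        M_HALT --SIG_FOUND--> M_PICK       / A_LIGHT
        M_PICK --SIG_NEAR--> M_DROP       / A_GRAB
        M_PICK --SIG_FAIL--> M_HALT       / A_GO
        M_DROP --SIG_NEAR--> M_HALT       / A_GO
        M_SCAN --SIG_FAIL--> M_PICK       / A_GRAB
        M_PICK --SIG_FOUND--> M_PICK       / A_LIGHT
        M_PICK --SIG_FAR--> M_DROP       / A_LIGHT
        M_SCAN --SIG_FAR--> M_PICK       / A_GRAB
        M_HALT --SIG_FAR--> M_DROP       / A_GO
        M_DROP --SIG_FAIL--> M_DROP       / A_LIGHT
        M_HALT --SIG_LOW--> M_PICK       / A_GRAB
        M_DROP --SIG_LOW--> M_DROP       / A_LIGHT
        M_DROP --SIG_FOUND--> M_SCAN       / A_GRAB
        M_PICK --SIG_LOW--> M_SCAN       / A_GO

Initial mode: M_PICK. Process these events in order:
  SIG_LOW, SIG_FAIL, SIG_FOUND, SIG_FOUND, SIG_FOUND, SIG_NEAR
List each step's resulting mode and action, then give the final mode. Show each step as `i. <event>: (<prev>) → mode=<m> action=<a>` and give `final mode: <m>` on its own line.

1. SIG_LOW: (M_PICK) → mode=M_SCAN action=A_GO
2. SIG_FAIL: (M_SCAN) → mode=M_PICK action=A_GRAB
3. SIG_FOUND: (M_PICK) → mode=M_PICK action=A_LIGHT
4. SIG_FOUND: (M_PICK) → mode=M_PICK action=A_LIGHT
5. SIG_FOUND: (M_PICK) → mode=M_PICK action=A_LIGHT
6. SIG_NEAR: (M_PICK) → mode=M_DROP action=A_GRAB

final mode: M_DROP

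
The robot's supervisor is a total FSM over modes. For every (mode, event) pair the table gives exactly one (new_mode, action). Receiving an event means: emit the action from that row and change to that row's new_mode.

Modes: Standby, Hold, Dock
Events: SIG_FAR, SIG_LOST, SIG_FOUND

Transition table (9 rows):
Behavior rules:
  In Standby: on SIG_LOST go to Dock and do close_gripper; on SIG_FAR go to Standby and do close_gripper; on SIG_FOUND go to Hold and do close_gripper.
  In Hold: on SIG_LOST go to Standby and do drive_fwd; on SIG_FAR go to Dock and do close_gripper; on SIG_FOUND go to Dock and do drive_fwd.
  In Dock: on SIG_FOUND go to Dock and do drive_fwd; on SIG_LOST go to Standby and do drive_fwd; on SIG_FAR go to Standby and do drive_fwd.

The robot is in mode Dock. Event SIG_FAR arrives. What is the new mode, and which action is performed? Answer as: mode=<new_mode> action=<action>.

current mode = Dock; filter table to that mode:
  (Dock, SIG_FOUND) → (Dock, drive_fwd)
  (Dock, SIG_LOST) → (Standby, drive_fwd)
  (Dock, SIG_FAR) → (Standby, drive_fwd)  ← event matches
event = SIG_FAR selects (Standby, drive_fwd)

mode=Standby action=drive_fwd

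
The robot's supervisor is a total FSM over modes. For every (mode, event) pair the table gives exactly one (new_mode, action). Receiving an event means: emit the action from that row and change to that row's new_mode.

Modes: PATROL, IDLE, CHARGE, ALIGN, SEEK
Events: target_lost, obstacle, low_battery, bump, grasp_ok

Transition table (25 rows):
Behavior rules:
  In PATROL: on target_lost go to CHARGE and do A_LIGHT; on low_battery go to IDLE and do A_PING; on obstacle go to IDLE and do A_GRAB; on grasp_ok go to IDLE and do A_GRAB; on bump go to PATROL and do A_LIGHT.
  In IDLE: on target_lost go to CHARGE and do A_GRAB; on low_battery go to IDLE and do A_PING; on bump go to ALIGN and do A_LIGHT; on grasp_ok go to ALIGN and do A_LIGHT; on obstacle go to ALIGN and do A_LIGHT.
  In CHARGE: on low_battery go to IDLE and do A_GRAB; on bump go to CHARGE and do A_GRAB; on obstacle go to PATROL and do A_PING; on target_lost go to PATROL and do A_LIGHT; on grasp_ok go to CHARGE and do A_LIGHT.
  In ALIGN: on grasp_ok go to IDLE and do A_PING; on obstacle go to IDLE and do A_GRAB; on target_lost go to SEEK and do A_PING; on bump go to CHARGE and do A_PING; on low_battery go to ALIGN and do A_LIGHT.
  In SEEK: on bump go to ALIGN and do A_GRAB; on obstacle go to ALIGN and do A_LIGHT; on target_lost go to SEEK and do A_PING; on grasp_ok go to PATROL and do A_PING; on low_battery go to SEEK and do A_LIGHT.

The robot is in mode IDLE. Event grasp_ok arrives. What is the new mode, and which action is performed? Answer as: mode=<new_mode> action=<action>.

mode=ALIGN action=A_LIGHT

current mode = IDLE; filter table to that mode:
  (IDLE, target_lost) → (CHARGE, A_GRAB)
  (IDLE, low_battery) → (IDLE, A_PING)
  (IDLE, bump) → (ALIGN, A_LIGHT)
  (IDLE, grasp_ok) → (ALIGN, A_LIGHT)  ← event matches
  (IDLE, obstacle) → (ALIGN, A_LIGHT)
event = grasp_ok selects (ALIGN, A_LIGHT)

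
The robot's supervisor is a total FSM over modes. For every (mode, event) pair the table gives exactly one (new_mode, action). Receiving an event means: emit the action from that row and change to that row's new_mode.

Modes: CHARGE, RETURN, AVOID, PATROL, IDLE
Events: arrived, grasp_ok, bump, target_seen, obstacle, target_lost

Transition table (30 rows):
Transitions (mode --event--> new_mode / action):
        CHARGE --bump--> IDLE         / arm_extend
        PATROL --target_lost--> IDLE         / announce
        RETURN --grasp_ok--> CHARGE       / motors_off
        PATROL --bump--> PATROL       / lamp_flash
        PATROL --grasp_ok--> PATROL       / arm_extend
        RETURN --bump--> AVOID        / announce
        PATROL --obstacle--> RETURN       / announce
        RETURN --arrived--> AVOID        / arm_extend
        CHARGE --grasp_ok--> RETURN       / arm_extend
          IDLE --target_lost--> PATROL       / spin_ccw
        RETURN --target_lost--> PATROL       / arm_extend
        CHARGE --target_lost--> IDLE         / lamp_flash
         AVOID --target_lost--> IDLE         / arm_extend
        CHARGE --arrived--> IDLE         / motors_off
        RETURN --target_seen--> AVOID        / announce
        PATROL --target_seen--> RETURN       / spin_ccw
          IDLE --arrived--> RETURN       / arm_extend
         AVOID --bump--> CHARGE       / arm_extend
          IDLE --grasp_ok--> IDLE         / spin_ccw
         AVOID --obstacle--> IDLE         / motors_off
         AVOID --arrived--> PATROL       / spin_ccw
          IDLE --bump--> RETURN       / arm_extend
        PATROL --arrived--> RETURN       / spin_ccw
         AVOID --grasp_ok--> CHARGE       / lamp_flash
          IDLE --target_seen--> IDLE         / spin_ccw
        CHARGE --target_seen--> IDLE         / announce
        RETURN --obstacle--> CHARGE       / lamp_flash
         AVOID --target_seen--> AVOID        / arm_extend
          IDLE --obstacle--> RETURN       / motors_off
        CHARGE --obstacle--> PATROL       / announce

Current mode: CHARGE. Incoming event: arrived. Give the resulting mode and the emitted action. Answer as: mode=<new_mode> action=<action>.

current mode = CHARGE; filter table to that mode:
  (CHARGE, bump) → (IDLE, arm_extend)
  (CHARGE, grasp_ok) → (RETURN, arm_extend)
  (CHARGE, target_lost) → (IDLE, lamp_flash)
  (CHARGE, arrived) → (IDLE, motors_off)  ← event matches
  (CHARGE, target_seen) → (IDLE, announce)
  (CHARGE, obstacle) → (PATROL, announce)
event = arrived selects (IDLE, motors_off)

mode=IDLE action=motors_off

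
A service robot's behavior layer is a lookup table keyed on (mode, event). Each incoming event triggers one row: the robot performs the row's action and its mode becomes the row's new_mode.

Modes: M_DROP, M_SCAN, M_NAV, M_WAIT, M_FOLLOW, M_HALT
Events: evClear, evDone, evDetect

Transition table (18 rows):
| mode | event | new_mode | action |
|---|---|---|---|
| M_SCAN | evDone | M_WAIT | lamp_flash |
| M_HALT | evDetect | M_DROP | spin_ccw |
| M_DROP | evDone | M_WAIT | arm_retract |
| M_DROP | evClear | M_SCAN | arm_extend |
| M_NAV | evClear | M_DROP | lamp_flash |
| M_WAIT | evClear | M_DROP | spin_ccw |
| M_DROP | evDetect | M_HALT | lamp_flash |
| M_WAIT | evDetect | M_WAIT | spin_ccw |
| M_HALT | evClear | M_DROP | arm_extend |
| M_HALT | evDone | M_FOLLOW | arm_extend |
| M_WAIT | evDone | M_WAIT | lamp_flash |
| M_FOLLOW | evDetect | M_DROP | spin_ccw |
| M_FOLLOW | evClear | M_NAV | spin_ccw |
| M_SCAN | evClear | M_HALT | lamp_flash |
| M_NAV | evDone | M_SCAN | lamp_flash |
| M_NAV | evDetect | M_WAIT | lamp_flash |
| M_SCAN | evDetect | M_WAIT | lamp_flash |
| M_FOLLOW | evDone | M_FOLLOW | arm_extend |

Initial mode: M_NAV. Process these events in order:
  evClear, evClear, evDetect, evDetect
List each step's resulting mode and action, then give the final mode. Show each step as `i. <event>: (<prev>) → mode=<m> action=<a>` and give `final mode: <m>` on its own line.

1. evClear: (M_NAV) → mode=M_DROP action=lamp_flash
2. evClear: (M_DROP) → mode=M_SCAN action=arm_extend
3. evDetect: (M_SCAN) → mode=M_WAIT action=lamp_flash
4. evDetect: (M_WAIT) → mode=M_WAIT action=spin_ccw

final mode: M_WAIT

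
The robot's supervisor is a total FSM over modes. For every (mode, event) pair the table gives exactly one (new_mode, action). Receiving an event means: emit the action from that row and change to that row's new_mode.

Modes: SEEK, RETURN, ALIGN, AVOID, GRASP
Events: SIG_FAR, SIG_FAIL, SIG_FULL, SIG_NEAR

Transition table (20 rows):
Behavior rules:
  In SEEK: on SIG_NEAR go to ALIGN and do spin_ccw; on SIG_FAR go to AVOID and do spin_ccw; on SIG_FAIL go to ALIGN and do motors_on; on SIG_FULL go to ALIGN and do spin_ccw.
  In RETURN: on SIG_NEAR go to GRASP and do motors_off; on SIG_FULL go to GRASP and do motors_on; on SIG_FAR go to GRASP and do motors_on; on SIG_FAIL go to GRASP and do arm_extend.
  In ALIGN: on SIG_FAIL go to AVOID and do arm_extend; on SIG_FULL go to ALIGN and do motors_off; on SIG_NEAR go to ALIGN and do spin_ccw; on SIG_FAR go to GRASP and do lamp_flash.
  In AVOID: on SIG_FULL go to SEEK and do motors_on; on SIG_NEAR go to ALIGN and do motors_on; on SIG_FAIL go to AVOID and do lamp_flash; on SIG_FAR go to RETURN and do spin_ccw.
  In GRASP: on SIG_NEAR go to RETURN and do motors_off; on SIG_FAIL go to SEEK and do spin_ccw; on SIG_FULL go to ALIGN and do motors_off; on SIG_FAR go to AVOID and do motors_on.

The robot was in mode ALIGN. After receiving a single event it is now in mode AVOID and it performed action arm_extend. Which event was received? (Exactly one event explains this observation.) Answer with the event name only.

try SIG_FAR: (ALIGN, SIG_FAR) → (GRASP, lamp_flash)
try SIG_FAIL: (ALIGN, SIG_FAIL) → (AVOID, arm_extend)  ← matches
try SIG_FULL: (ALIGN, SIG_FULL) → (ALIGN, motors_off)
try SIG_NEAR: (ALIGN, SIG_NEAR) → (ALIGN, spin_ccw)

SIG_FAIL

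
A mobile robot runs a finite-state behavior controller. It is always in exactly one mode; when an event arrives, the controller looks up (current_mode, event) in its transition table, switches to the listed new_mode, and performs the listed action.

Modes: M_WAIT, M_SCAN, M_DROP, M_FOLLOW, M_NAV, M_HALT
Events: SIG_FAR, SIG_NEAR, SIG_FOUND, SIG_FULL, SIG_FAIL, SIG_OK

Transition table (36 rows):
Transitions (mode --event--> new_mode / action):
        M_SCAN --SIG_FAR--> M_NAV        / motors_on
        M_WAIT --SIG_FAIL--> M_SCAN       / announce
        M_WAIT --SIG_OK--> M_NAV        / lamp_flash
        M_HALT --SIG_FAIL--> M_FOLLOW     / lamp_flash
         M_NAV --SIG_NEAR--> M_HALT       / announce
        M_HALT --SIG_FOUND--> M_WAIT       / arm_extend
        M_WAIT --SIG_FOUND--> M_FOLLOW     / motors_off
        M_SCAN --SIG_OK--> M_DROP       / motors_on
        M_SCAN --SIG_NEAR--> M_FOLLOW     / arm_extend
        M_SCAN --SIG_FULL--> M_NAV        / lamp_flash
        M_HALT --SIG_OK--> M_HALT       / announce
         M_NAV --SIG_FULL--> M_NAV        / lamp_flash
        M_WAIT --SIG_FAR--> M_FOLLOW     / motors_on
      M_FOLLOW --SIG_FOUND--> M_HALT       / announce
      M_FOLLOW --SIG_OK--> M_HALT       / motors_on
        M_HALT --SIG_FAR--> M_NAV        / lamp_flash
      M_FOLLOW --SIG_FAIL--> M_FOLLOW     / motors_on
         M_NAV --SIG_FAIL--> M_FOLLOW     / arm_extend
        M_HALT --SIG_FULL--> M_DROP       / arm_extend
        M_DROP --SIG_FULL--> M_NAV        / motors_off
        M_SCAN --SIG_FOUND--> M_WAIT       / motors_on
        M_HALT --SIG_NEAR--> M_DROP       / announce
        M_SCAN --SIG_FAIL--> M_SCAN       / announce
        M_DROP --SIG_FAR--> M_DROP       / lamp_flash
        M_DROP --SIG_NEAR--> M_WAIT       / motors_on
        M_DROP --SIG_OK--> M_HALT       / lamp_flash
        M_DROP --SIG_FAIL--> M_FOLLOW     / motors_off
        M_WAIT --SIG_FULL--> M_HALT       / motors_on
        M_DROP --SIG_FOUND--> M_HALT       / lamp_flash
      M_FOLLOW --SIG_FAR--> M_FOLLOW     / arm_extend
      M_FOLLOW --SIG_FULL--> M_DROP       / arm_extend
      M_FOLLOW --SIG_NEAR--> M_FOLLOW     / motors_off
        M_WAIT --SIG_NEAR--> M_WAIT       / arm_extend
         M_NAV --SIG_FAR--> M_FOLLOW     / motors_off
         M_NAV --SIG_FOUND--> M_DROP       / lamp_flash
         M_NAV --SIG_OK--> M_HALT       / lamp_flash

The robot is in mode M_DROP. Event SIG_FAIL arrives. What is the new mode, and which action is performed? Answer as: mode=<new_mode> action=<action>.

current mode = M_DROP; filter table to that mode:
  (M_DROP, SIG_FULL) → (M_NAV, motors_off)
  (M_DROP, SIG_FAR) → (M_DROP, lamp_flash)
  (M_DROP, SIG_NEAR) → (M_WAIT, motors_on)
  (M_DROP, SIG_OK) → (M_HALT, lamp_flash)
  (M_DROP, SIG_FAIL) → (M_FOLLOW, motors_off)  ← event matches
  (M_DROP, SIG_FOUND) → (M_HALT, lamp_flash)
event = SIG_FAIL selects (M_FOLLOW, motors_off)

mode=M_FOLLOW action=motors_off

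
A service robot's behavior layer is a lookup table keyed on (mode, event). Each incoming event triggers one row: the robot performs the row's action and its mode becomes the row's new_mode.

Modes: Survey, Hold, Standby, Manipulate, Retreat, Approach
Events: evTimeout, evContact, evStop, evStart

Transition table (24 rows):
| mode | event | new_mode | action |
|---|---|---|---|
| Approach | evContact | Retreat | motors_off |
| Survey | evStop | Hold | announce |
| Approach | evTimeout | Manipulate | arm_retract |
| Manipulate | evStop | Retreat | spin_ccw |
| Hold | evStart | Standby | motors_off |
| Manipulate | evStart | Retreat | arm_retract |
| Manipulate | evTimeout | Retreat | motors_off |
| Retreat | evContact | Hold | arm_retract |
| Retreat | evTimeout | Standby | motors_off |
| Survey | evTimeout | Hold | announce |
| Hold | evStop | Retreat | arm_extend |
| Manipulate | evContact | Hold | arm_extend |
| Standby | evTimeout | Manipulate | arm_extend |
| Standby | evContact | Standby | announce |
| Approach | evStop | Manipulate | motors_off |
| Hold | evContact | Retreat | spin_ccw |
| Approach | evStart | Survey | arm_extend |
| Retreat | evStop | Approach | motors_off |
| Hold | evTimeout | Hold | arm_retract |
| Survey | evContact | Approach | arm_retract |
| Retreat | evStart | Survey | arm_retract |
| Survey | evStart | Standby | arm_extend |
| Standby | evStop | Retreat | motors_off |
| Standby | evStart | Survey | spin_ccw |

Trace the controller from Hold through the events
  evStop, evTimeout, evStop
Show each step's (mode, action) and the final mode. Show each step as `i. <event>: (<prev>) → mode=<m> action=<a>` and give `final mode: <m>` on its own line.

final mode: Retreat

1. evStop: (Hold) → mode=Retreat action=arm_extend
2. evTimeout: (Retreat) → mode=Standby action=motors_off
3. evStop: (Standby) → mode=Retreat action=motors_off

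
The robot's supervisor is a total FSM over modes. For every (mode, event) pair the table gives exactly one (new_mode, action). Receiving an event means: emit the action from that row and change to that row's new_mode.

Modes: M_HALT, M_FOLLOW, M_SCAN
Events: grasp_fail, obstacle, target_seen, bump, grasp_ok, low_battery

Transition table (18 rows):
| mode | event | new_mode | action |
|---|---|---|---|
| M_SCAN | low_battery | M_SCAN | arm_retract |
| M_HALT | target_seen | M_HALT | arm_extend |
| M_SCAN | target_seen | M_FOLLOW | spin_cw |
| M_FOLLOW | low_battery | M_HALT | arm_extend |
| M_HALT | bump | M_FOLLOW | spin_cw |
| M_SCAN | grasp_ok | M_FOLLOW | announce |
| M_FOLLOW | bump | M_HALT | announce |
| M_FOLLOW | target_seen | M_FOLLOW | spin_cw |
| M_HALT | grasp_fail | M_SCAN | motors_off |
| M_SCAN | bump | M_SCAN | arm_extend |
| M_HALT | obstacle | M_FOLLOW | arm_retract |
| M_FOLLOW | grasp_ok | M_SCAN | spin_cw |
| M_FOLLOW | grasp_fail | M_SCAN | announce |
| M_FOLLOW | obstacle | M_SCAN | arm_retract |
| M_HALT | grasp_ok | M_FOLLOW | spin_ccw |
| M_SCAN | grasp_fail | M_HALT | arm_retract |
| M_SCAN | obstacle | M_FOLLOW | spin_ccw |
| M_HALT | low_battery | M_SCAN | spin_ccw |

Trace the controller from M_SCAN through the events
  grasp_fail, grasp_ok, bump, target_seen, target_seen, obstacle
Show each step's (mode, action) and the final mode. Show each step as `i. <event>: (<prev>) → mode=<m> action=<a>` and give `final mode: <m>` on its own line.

1. grasp_fail: (M_SCAN) → mode=M_HALT action=arm_retract
2. grasp_ok: (M_HALT) → mode=M_FOLLOW action=spin_ccw
3. bump: (M_FOLLOW) → mode=M_HALT action=announce
4. target_seen: (M_HALT) → mode=M_HALT action=arm_extend
5. target_seen: (M_HALT) → mode=M_HALT action=arm_extend
6. obstacle: (M_HALT) → mode=M_FOLLOW action=arm_retract

final mode: M_FOLLOW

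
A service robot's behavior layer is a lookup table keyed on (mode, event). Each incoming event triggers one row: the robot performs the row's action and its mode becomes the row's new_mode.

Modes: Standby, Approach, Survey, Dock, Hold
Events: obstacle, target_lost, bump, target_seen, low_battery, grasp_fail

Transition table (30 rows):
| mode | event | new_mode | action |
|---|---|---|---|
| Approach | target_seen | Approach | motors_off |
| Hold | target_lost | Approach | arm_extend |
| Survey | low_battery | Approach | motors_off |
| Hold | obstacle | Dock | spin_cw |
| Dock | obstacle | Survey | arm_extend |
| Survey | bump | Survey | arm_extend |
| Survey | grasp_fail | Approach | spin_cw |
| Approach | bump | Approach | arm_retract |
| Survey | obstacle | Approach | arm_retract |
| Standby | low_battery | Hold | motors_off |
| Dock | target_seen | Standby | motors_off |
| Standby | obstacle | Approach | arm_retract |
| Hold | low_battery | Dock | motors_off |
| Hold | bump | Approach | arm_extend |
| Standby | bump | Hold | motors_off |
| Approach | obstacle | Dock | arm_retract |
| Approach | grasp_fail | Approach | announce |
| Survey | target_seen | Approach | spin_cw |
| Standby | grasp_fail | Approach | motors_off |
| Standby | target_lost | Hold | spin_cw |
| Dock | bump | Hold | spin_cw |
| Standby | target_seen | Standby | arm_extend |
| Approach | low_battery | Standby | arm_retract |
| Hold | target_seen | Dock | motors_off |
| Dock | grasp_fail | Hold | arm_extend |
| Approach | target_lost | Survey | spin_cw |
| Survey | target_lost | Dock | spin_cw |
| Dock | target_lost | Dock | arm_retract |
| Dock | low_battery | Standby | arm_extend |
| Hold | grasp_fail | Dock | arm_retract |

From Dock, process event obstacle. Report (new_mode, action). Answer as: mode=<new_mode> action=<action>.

mode=Survey action=arm_extend

current mode = Dock; filter table to that mode:
  (Dock, obstacle) → (Survey, arm_extend)  ← event matches
  (Dock, target_seen) → (Standby, motors_off)
  (Dock, bump) → (Hold, spin_cw)
  (Dock, grasp_fail) → (Hold, arm_extend)
  (Dock, target_lost) → (Dock, arm_retract)
  (Dock, low_battery) → (Standby, arm_extend)
event = obstacle selects (Survey, arm_extend)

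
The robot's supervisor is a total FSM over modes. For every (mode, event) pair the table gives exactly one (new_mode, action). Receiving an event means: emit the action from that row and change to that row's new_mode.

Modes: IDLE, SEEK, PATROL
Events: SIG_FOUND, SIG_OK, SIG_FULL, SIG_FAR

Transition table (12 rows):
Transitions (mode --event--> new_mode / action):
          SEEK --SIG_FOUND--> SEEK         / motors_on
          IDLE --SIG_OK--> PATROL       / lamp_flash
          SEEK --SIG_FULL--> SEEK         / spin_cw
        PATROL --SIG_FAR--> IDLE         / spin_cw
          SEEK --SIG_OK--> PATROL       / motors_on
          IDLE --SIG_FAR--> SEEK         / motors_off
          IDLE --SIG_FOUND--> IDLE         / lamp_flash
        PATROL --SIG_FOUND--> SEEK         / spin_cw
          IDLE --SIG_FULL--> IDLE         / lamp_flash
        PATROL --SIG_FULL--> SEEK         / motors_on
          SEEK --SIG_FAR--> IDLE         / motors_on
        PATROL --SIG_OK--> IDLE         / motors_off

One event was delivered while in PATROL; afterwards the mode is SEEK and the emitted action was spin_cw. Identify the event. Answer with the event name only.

try SIG_FOUND: (PATROL, SIG_FOUND) → (SEEK, spin_cw)  ← matches
try SIG_OK: (PATROL, SIG_OK) → (IDLE, motors_off)
try SIG_FULL: (PATROL, SIG_FULL) → (SEEK, motors_on)
try SIG_FAR: (PATROL, SIG_FAR) → (IDLE, spin_cw)

SIG_FOUND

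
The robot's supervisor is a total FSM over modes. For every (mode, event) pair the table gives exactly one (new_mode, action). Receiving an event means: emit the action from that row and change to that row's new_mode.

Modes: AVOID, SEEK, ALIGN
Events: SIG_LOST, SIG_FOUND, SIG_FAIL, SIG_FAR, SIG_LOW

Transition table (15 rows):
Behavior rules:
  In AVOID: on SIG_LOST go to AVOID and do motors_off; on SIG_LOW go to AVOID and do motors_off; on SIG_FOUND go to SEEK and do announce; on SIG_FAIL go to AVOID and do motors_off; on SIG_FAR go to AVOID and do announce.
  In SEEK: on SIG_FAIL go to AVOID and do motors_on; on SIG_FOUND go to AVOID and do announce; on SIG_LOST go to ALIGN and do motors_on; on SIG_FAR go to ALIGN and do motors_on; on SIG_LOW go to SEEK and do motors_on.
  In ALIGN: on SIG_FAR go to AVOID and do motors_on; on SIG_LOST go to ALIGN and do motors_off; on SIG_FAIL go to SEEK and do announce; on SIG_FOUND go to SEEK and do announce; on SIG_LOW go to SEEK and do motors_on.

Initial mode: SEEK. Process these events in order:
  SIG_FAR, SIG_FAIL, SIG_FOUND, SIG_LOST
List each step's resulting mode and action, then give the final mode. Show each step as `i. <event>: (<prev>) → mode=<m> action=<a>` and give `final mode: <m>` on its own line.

final mode: AVOID

1. SIG_FAR: (SEEK) → mode=ALIGN action=motors_on
2. SIG_FAIL: (ALIGN) → mode=SEEK action=announce
3. SIG_FOUND: (SEEK) → mode=AVOID action=announce
4. SIG_LOST: (AVOID) → mode=AVOID action=motors_off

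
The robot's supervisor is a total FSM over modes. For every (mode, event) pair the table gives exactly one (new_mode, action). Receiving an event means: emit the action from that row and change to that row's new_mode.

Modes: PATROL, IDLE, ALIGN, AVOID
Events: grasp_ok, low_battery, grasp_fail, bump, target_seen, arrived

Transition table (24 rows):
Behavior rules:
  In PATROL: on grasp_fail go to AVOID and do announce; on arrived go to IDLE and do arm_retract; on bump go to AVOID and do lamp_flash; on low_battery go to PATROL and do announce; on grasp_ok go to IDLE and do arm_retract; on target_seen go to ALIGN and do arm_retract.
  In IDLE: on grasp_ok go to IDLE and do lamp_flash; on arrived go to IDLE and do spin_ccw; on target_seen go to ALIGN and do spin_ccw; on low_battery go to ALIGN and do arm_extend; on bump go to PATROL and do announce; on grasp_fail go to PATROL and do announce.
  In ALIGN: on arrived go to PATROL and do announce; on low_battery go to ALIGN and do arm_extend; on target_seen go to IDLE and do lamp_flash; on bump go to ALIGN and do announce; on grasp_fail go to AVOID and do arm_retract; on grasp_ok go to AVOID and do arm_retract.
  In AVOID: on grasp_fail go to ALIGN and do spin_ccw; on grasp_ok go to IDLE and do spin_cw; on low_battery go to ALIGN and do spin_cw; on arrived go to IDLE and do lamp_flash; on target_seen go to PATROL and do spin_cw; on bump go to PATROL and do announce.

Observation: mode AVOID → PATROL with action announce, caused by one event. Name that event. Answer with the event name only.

bump

try grasp_ok: (AVOID, grasp_ok) → (IDLE, spin_cw)
try low_battery: (AVOID, low_battery) → (ALIGN, spin_cw)
try grasp_fail: (AVOID, grasp_fail) → (ALIGN, spin_ccw)
try bump: (AVOID, bump) → (PATROL, announce)  ← matches
try target_seen: (AVOID, target_seen) → (PATROL, spin_cw)
try arrived: (AVOID, arrived) → (IDLE, lamp_flash)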